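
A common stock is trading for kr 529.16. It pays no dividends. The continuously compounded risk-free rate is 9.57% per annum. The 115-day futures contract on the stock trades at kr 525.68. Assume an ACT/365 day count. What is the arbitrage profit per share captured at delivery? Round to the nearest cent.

Fair futures: F* = S·e^(carry·T), with carry = r = 0.0957
F* = 529.16 · e^(0.0957 × 115/365) = 529.16 · e^0.030152 = 529.16 × 1.030611 = kr 545.3581
Market kr 525.68 < fair kr 545.3581: forward underpriced → reverse cash-and-carry (short spot, go long the forward).
At maturity, profit = |F_mkt − F*| = |525.68 − 545.3581| = kr 19.68 per share

kr 19.68 per share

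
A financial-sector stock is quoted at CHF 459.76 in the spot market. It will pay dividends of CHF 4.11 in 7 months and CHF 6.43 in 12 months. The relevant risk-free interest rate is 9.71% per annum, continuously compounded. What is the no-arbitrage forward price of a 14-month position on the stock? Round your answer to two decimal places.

CHF 504.02

PV(dividends) I = 4.11·e^(−0.0971·7/12) + 6.43·e^(−0.0971·12/12)
I = 3.8837 + 5.8350 = 9.7187
F = (S − I)·e^(rT) = (459.76 − 9.7187) · e^(0.0971·14/12)
= 450.0413 · e^0.113283 = 450.0413 × 1.119949 = CHF 504.02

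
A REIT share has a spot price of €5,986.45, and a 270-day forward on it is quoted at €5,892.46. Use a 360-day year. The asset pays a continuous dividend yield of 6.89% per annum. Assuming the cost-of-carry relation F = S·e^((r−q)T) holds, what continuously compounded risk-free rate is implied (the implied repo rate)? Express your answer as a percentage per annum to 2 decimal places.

4.78%

From F = S·e^((r−q)T): (r − q) = ln(F/S)/T
ln(5892.46/5986.45) = ln(0.984300) = -0.015825
(r − q) = -0.015825 / (270/360) = -0.021100
r = ln(F/S)/T + q = -0.021100 + 0.0689 = 0.047800
r = 4.78%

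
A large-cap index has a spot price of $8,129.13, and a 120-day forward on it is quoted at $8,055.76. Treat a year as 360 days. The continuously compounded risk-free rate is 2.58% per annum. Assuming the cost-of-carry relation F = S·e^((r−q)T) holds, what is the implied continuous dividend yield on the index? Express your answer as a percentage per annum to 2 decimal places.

5.30%

From F = S·e^((r−q)T): (r − q) = ln(F/S)/T
ln(8055.76/8129.13) = ln(0.990974) = -0.009067
(r − q) = -0.009067 / (120/360) = -0.027201
q = r − ln(F/S)/T = 0.0258 + 0.027201 = 0.053001
q = 5.30%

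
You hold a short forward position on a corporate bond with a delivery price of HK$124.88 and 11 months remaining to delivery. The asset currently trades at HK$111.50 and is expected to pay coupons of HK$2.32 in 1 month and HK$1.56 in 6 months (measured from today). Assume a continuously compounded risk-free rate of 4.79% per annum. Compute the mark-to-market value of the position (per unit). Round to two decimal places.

PV(remaining coupons) I = 2.32·e^(−0.0479·1/12) + 1.56·e^(−0.0479·6/12) = 3.8338
Current forward F = (S − I)·e^(rT) = (111.50 − 3.8338)·e^(0.0479·11/12) = 107.6662 × 1.044887 = 112.4990
Value (long) = (F − K)·e^(−rT) = (112.4990 − 124.88) × 0.957042 = -11.8491
Short position value = −(long value) = HK$11.85

HK$11.85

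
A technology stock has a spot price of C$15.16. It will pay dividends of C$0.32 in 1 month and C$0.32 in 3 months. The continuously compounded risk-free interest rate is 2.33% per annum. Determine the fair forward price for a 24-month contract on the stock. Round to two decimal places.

C$15.22

PV(dividends) I = 0.32·e^(−0.0233·1/12) + 0.32·e^(−0.0233·3/12)
I = 0.3194 + 0.3181 = 0.6375
F = (S − I)·e^(rT) = (15.16 − 0.6375) · e^(0.0233·24/12)
= 14.5225 · e^0.046600 = 14.5225 × 1.047703 = C$15.22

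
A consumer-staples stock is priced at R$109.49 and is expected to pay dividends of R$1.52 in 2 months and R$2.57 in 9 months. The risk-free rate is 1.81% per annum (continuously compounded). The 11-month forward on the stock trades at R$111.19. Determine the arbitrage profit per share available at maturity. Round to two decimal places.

PV(dividends) I = 1.52·e^(−0.0181·2/12) + 2.57·e^(−0.0181·9/12) = 4.0508
Fair forward F* = (S − I)·e^(rT) = (109.49 − 4.0508)·e^0.016592 = 105.4392 × 1.016730 = 107.2032
Market R$111.19 > fair 107.2032: forward overpriced → cash-and-carry (borrow at r, buy the stock and collect the dividends, short the forward).
Profit at T = |F_mkt − F*| = |111.19 − 107.2032| = R$3.99 per share

R$3.99 per share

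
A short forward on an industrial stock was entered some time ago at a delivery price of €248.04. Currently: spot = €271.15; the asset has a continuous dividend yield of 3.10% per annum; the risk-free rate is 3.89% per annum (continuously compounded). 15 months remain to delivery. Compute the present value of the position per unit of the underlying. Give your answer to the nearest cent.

Current fair forward for the remaining 15 months: F = S·e^((r − q)·T), (r − q) = 0.0389 − 0.0310 = 0.0079
F = 271.15 · e^(0.0079 × 15/12) = 271.15 × 1.009924 = 273.8409
Value of long forward = (F − K)·e^(−rT) = (273.8409 − 248.04) · e^(−0.0389·15/12)
= 25.8009 × 0.952538 = 24.58
Short position value = −(long value) = -€24.58

-€24.58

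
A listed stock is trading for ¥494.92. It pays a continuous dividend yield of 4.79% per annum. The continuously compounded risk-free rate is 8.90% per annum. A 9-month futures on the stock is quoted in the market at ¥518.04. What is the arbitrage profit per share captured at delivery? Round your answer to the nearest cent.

¥7.63 per share

Fair futures: F* = S·e^(carry·T), with carry = (r − q) = 0.0890 − 0.0479 = 0.0411
F* = 494.92 · e^(0.0411 × 9/12) = 494.92 · e^0.030825 = 494.92 × 1.031305 = ¥510.4135
Market ¥518.04 > fair ¥510.4135: forward overpriced → cash-and-carry (buy spot, short the forward).
At maturity, profit = |F_mkt − F*| = |518.04 − 510.4135| = ¥7.63 per share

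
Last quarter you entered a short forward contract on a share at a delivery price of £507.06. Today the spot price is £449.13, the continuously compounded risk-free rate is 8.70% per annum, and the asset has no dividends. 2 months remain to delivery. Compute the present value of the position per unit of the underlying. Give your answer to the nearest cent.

£50.63

Current fair forward for the remaining 2 months: F = S·e^(r·T), r = 0.0870
F = 449.13 · e^(0.0870 × 2/12) = 449.13 × 1.014606 = 455.6900
Value of long forward = (F − K)·e^(−rT) = (455.6900 − 507.06) · e^(−0.0870·2/12)
= -51.3700 × 0.985605 = -50.63
Short position value = −(long value) = £50.63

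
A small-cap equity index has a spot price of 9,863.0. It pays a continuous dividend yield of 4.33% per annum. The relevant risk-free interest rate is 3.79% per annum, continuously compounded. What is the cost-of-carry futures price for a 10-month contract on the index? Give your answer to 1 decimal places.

F = S·e^((r − q)T) = 9863.0 · e^((0.0379 − 0.0433) × 10/12)
= 9863.0 · e^-0.004500 = 9863.0 × 0.995510
F = 9,818.7

9,818.7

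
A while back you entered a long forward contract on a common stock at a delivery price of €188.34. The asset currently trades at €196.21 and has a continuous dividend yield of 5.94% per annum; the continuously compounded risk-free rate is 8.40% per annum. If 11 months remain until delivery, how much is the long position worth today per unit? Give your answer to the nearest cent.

Current fair forward for the remaining 11 months: F = S·e^((r − q)·T), (r − q) = 0.0840 − 0.0594 = 0.0246
F = 196.21 · e^(0.0246 × 11/12) = 196.21 × 1.022806 = 200.6848
Value of long forward = (F − K)·e^(−rT) = (200.6848 − 188.34) · e^(−0.0840·11/12)
= 12.3448 × 0.925890 = 11.43

€11.43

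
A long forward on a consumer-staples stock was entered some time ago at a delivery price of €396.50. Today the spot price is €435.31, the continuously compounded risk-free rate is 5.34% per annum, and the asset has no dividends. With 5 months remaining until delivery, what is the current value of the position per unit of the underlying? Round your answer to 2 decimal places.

Current fair forward for the remaining 5 months: F = S·e^(r·T), r = 0.0534
F = 435.31 · e^(0.0534 × 5/12) = 435.31 × 1.022499 = 445.1040
Value of long forward = (F − K)·e^(−rT) = (445.1040 − 396.50) · e^(−0.0534·5/12)
= 48.6040 × 0.977996 = 47.53

€47.53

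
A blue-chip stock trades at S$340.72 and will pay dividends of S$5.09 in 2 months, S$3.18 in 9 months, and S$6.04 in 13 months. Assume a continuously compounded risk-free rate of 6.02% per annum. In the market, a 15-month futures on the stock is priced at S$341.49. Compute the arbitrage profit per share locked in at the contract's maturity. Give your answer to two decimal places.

PV(dividends) I = 5.09·e^(−0.0602·2/12) + 3.18·e^(−0.0602·9/12) + 6.04·e^(−0.0602·13/12) = 13.7375
Fair futures F* = (S − I)·e^(rT) = (340.72 − 13.7375)·e^0.075250 = 326.9825 × 1.078154 = 352.5375
Market S$341.49 < fair 352.5375: forward underpriced → reverse cash-and-carry (short the stock, invest proceeds at r, pay the dividends, go long the forward).
Profit at T = |F_mkt − F*| = |341.49 − 352.5375| = S$11.05 per share

S$11.05 per share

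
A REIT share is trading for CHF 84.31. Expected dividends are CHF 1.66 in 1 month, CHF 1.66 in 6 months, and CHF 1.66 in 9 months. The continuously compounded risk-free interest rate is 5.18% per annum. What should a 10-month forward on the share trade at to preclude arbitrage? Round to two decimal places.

CHF 82.95

PV(dividends) I = 1.66·e^(−0.0518·1/12) + 1.66·e^(−0.0518·6/12) + 1.66·e^(−0.0518·9/12)
I = 1.6528 + 1.6176 + 1.5967 = 4.8671
F = (S − I)·e^(rT) = (84.31 − 4.8671) · e^(0.0518·10/12)
= 79.4429 · e^0.043167 = 79.4429 × 1.044112 = CHF 82.95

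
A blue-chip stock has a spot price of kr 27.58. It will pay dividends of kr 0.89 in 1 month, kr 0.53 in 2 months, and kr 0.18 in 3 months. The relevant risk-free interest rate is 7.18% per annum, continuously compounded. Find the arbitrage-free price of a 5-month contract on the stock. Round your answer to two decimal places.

kr 26.78

PV(dividends) I = 0.89·e^(−0.0718·1/12) + 0.53·e^(−0.0718·2/12) + 0.18·e^(−0.0718·3/12)
I = 0.8847 + 0.5237 + 0.1768 = 1.5852
F = (S − I)·e^(rT) = (27.58 − 1.5852) · e^(0.0718·5/12)
= 25.9948 · e^0.029917 = 25.9948 × 1.030369 = kr 26.78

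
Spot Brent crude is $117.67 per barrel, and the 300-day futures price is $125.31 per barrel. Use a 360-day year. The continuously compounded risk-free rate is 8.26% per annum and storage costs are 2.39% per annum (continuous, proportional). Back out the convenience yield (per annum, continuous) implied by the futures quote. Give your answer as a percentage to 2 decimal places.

3.10%

F = S·e^((r+u−y)T) ⇒ (r+u−y) = ln(F/S)/T
ln(125.31/117.67) = 0.062907; /T ⇒ 0.075488
y = r + u − ln(F/S)/T = 0.0826 + 0.0239 − 0.075488 = 0.031012
y = 3.10%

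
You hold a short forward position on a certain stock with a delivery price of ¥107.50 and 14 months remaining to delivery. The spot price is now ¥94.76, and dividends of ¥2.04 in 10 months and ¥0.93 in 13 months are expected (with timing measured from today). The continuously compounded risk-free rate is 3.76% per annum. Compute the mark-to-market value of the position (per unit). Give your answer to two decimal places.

¥11.00

PV(remaining dividends) I = 2.04·e^(−0.0376·10/12) + 0.93·e^(−0.0376·13/12) = 2.8700
Current forward F = (S − I)·e^(rT) = (94.76 − 2.8700)·e^(0.0376·14/12) = 91.8900 × 1.044843 = 96.0106
Value (long) = (F − K)·e^(−rT) = (96.0106 − 107.50) × 0.957082 = -10.9963
Short position value = −(long value) = ¥11.00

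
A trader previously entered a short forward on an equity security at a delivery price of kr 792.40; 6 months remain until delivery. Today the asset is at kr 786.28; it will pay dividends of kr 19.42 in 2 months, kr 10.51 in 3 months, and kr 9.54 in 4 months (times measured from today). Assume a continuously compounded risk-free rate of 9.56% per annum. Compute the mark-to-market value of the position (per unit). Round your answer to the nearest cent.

PV(remaining dividends) I = 19.42·e^(−0.0956·2/12) + 10.51·e^(−0.0956·3/12) + 9.54·e^(−0.0956·4/12) = 38.6156
Current forward F = (S − I)·e^(rT) = (786.28 − 38.6156)·e^(0.0956·6/12) = 747.6644 × 1.048961 = 784.2708
Value (long) = (F − K)·e^(−rT) = (784.2708 − 792.40) × 0.953324 = -7.7498
Short position value = −(long value) = kr 7.75

kr 7.75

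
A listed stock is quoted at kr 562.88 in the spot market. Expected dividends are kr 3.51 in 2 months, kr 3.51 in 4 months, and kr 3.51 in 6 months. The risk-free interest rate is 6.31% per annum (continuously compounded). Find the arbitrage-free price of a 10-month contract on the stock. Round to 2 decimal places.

PV(dividends) I = 3.51·e^(−0.0631·2/12) + 3.51·e^(−0.0631·4/12) + 3.51·e^(−0.0631·6/12)
I = 3.4733 + 3.4369 + 3.4010 = 10.3112
F = (S − I)·e^(rT) = (562.88 − 10.3112) · e^(0.0631·10/12)
= 552.5688 · e^0.052583 = 552.5688 × 1.053990 = kr 582.40

kr 582.40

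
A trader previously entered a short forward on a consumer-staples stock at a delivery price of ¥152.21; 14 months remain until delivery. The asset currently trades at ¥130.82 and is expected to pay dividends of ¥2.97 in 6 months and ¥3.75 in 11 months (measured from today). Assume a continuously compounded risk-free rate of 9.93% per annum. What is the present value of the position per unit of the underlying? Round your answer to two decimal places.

PV(remaining dividends) I = 2.97·e^(−0.0993·6/12) + 3.75·e^(−0.0993·11/12) = 6.2499
Current forward F = (S − I)·e^(rT) = (130.82 − 6.2499)·e^(0.0993·14/12) = 124.5701 × 1.122827 = 139.8707
Value (long) = (F − K)·e^(−rT) = (139.8707 − 152.21) × 0.890609 = -10.9895
Short position value = −(long value) = ¥10.99

¥10.99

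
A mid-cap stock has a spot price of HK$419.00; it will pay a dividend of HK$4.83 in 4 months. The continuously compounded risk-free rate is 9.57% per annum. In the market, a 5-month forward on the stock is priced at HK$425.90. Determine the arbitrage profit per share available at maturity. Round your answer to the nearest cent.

HK$5.28 per share

PV(dividends) I = 4.83·e^(−0.0957·4/12) = 4.6784
Fair forward F* = (S − I)·e^(rT) = (419.00 − 4.6784)·e^0.039875 = 414.3216 × 1.040681 = 431.1766
Market HK$425.90 < fair 431.1766: forward underpriced → reverse cash-and-carry (short the stock, invest proceeds at r, pay the dividends, go long the forward).
Profit at T = |F_mkt − F*| = |425.90 − 431.1766| = HK$5.28 per share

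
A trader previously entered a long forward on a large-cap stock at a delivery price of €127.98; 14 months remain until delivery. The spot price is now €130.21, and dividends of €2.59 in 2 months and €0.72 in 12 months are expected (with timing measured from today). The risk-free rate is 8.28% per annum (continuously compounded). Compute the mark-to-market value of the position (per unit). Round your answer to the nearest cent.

PV(remaining dividends) I = 2.59·e^(−0.0828·2/12) + 0.72·e^(−0.0828·12/12) = 3.2173
Current forward F = (S − I)·e^(rT) = (130.21 − 3.2173)·e^(0.0828·14/12) = 126.9927 × 1.101420 = 139.8723
Value (long) = (F − K)·e^(−rT) = (139.8723 − 127.98) × 0.907919 = 10.7972
Value = €10.80

€10.80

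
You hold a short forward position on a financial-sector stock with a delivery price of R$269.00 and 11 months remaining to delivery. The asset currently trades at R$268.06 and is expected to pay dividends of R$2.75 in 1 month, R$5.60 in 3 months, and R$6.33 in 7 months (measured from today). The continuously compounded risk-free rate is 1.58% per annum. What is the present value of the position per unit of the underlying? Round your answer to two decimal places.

PV(remaining dividends) I = 2.75·e^(−0.0158·1/12) + 5.60·e^(−0.0158·3/12) + 6.33·e^(−0.0158·7/12) = 14.5962
Current forward F = (S − I)·e^(rT) = (268.06 − 14.5962)·e^(0.0158·11/12) = 253.4638 × 1.014589 = 257.1616
Value (long) = (F − K)·e^(−rT) = (257.1616 − 269.00) × 0.985621 = -11.6682
Short position value = −(long value) = R$11.67

R$11.67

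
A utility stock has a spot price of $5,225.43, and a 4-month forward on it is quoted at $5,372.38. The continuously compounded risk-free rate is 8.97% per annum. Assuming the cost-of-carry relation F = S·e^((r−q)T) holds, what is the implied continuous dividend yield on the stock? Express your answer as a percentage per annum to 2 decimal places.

From F = S·e^((r−q)T): (r − q) = ln(F/S)/T
ln(5372.38/5225.43) = ln(1.028122) = 0.027734
(r − q) = 0.027734 / (4/12) = 0.083202
q = r − ln(F/S)/T = 0.0897 − 0.083202 = 0.006498
q = 0.65%

0.65%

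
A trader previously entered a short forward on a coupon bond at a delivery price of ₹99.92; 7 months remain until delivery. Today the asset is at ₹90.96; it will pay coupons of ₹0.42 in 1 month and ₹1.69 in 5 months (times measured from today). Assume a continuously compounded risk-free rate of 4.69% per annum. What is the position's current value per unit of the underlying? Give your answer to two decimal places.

₹8.34

PV(remaining coupons) I = 0.42·e^(−0.0469·1/12) + 1.69·e^(−0.0469·5/12) = 2.0757
Current forward F = (S − I)·e^(rT) = (90.96 − 2.0757)·e^(0.0469·7/12) = 88.8843 × 1.027736 = 91.3496
Value (long) = (F − K)·e^(−rT) = (91.3496 − 99.92) × 0.973013 = -8.3391
Short position value = −(long value) = ₹8.34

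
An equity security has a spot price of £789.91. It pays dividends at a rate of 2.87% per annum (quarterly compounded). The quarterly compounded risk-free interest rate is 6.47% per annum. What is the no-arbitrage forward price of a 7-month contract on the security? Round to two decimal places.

£806.48

F = S · (1+r/4)^(4T) / (1+q/4)^(4T)
= 789.91 × 1.038149 / 1.016822 = 789.91 × 1.020974
F = £806.48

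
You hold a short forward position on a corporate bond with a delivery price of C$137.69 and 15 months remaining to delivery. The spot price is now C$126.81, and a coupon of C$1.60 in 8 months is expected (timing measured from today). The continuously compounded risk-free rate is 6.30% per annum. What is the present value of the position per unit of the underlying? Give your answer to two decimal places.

C$1.99

PV(remaining coupons) I = 1.60·e^(−0.0630·8/12) = 1.5342
Current forward F = (S − I)·e^(rT) = (126.81 − 1.5342)·e^(0.0630·15/12) = 125.2758 × 1.081934 = 135.5401
Value (long) = (F − K)·e^(−rT) = (135.5401 − 137.69) × 0.924271 = -1.9871
Short position value = −(long value) = C$1.99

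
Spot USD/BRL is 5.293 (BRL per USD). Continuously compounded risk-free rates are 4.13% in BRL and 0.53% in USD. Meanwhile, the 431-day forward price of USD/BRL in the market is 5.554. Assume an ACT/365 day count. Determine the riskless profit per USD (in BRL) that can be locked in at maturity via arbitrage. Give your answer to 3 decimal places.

0.031 per USD (in BRL)

Fair forward: F* = S·e^(carry·T), with carry = (r_BRL − r_USD) = 0.0413 − 0.0053 = 0.0360
F* = 5.293 · e^(0.0360 × 431/365) = 5.293 · e^0.042510 = 5.293 × 1.043426 = 5.5229
Market 5.554 > fair 5.5229: forward overpriced → cash-and-carry (buy spot, short the forward).
At maturity, profit = |F_mkt − F*| = |5.554 − 5.5229| = 0.031 per USD (in BRL)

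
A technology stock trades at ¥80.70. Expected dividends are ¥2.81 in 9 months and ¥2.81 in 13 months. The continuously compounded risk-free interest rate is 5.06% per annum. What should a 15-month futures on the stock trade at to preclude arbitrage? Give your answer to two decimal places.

PV(dividends) I = 2.81·e^(−0.0506·9/12) + 2.81·e^(−0.0506·13/12)
I = 2.7054 + 2.6601 = 5.3655
F = (S − I)·e^(rT) = (80.70 − 5.3655) · e^(0.0506·15/12)
= 75.3345 · e^0.063250 = 75.3345 × 1.065293 = ¥80.25

¥80.25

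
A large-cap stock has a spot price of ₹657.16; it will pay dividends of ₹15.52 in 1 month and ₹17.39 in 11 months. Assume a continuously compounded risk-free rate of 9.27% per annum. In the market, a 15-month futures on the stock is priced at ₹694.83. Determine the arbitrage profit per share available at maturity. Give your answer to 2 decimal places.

PV(dividends) I = 15.52·e^(−0.0927·1/12) + 17.39·e^(−0.0927·11/12) = 31.3739
Fair futures F* = (S − I)·e^(rT) = (657.16 − 31.3739)·e^0.115875 = 625.7861 × 1.122856 = 702.6677
Market ₹694.83 < fair 702.6677: forward underpriced → reverse cash-and-carry (short the stock, invest proceeds at r, pay the dividends, go long the forward).
Profit at T = |F_mkt − F*| = |694.83 − 702.6677| = ₹7.84 per share

₹7.84 per share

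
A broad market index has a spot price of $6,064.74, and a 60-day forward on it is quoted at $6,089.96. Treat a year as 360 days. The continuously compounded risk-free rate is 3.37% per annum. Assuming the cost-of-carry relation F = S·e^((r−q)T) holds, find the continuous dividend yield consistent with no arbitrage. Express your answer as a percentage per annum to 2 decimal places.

From F = S·e^((r−q)T): (r − q) = ln(F/S)/T
ln(6089.96/6064.74) = ln(1.004158) = 0.004149
(r − q) = 0.004149 / (60/360) = 0.024894
q = r − ln(F/S)/T = 0.0337 − 0.024894 = 0.008806
q = 0.88%

0.88%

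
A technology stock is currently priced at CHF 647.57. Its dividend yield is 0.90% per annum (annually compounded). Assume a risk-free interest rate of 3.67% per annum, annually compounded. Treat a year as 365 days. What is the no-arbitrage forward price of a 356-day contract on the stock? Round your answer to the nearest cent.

F = S · (1+r)^T / (1+q)^T
= 647.57 × 1.035779 / 1.008777 = 647.57 × 1.026767
F = CHF 664.90

CHF 664.90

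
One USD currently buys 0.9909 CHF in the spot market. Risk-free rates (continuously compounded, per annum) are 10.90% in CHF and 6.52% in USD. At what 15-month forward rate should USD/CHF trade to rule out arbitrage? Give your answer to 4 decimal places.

1.0467

F = S·e^((r_CHF − r_USD)T) = 0.9909 · e^((0.1090 − 0.0652) × 15/12)
= 0.9909 · e^0.054750 = 0.9909 × 1.056277
F = 1.0467 CHF per USD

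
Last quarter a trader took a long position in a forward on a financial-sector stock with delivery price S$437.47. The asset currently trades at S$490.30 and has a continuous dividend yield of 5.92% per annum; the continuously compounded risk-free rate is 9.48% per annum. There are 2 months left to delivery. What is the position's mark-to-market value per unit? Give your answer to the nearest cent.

Current fair forward for the remaining 2 months: F = S·e^((r − q)·T), (r − q) = 0.0948 − 0.0592 = 0.0356
F = 490.30 · e^(0.0356 × 2/12) = 490.30 × 1.005951 = 493.2178
Value of long forward = (F − K)·e^(−rT) = (493.2178 − 437.47) · e^(−0.0948·2/12)
= 55.7478 × 0.984324 = 54.87

S$54.87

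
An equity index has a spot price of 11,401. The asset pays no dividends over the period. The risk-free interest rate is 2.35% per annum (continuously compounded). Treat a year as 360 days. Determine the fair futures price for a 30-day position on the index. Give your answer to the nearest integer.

11,423

F = S·e^(rT) = 11401 · e^(0.0235 × 30/360)
= 11401 · e^0.001958 = 11401 × 1.001960
F = 11,423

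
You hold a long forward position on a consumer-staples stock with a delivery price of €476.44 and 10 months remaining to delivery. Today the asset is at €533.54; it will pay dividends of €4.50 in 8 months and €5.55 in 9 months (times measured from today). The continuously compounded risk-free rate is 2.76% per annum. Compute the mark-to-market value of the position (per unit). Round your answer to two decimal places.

PV(remaining dividends) I = 4.50·e^(−0.0276·8/12) + 5.55·e^(−0.0276·9/12) = 9.8543
Current forward F = (S − I)·e^(rT) = (533.54 − 9.8543)·e^(0.0276·10/12) = 523.6857 × 1.023267 = 535.8703
Value (long) = (F − K)·e^(−rT) = (535.8703 − 476.44) × 0.977262 = 58.0790
Value = €58.08

€58.08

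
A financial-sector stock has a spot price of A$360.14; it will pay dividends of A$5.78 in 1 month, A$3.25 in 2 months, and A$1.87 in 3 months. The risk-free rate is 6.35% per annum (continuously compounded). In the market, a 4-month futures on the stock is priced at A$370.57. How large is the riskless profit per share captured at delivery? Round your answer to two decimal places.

PV(dividends) I = 5.78·e^(−0.0635·1/12) + 3.25·e^(−0.0635·2/12) + 1.87·e^(−0.0635·3/12) = 10.8058
Fair futures F* = (S − I)·e^(rT) = (360.14 − 10.8058)·e^0.021167 = 349.3342 × 1.021393 = 356.8075
Market A$370.57 > fair 356.8075: forward overpriced → cash-and-carry (borrow at r, buy the stock and collect the dividends, short the forward).
Profit at T = |F_mkt − F*| = |370.57 − 356.8075| = A$13.76 per share

A$13.76 per share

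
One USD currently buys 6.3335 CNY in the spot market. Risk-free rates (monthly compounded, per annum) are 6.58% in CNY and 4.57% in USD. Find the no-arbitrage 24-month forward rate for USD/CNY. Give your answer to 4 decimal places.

6.5921

By covered interest parity, F = S · (1+r_CNY/12)^(12T) / (1+r_USD/12)^(12T)
= 6.3335 × 1.140242 / 1.095517 = 6.3335 × 1.040825
F = 6.5921 CNY per USD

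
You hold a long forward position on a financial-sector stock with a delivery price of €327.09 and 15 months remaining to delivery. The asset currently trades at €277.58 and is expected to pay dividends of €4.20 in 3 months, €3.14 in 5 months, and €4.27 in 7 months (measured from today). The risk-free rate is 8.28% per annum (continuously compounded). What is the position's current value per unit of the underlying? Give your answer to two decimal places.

-€28.57

PV(remaining dividends) I = 4.20·e^(−0.0828·3/12) + 3.14·e^(−0.0828·5/12) + 4.27·e^(−0.0828·7/12) = 11.2161
Current forward F = (S − I)·e^(rT) = (277.58 − 11.2161)·e^(0.0828·15/12) = 266.3639 × 1.109046 = 295.4098
Value (long) = (F − K)·e^(−rT) = (295.4098 − 327.09) × 0.901676 = -28.5653
Value = -€28.57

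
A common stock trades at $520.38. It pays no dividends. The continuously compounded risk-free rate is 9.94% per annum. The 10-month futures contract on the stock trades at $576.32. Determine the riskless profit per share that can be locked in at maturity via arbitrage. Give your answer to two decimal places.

Fair futures: F* = S·e^(carry·T), with carry = r = 0.0994
F* = 520.38 · e^(0.0994 × 10/12) = 520.38 · e^0.082833 = 520.38 × 1.086360 = $565.3200
Market $576.32 > fair $565.3200: forward overpriced → cash-and-carry (buy spot, short the forward).
At maturity, profit = |F_mkt − F*| = |576.32 − 565.3200| = $11.00 per share

$11.00 per share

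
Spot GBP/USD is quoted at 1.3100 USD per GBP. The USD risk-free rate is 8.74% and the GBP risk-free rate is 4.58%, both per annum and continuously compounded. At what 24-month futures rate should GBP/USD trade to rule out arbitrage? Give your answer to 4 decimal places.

1.4237

F = S·e^((r_USD − r_GBP)T) = 1.3100 · e^((0.0874 − 0.0458) × 24/12)
= 1.3100 · e^0.083200 = 1.3100 × 1.086759
F = 1.4237 USD per GBP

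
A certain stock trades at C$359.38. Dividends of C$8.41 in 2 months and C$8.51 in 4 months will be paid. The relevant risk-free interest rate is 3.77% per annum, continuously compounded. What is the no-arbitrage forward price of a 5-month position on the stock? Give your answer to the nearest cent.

PV(dividends) I = 8.41·e^(−0.0377·2/12) + 8.51·e^(−0.0377·4/12)
I = 8.3573 + 8.4037 = 16.7610
F = (S − I)·e^(rT) = (359.38 − 16.7610) · e^(0.0377·5/12)
= 342.6190 · e^0.015708 = 342.6190 × 1.015832 = C$348.04

C$348.04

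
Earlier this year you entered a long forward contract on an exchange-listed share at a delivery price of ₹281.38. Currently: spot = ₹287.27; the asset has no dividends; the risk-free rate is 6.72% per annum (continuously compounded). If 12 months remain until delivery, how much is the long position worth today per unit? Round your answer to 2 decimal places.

₹24.18

Current fair forward for the remaining 12 months: F = S·e^(r·T), r = 0.0672
F = 287.27 · e^(0.0672 × 12/12) = 287.27 × 1.069509 = 307.2379
Value of long forward = (F − K)·e^(−rT) = (307.2379 − 281.38) · e^(−0.0672·12/12)
= 25.8579 × 0.935008 = 24.18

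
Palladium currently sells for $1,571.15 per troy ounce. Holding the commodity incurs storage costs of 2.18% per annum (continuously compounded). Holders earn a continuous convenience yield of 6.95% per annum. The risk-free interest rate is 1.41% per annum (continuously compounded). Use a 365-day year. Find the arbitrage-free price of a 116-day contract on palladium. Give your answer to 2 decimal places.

$1,554.46 per troy ounce

Net carry = r + u − y = 0.0141 + 0.0218 − 0.0695 = -0.0336
F = S·e^((r+u−y)T) = 1571.15 · e^(-0.0336 × 116/365) = 1571.15 · e^-0.01067836
= 1571.15 × 0.98937845 = $1,554.46 per troy ounce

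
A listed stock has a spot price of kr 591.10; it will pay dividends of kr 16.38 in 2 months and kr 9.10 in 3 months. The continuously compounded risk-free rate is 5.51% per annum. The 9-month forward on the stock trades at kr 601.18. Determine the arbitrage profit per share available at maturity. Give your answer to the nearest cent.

kr 11.41 per share

PV(dividends) I = 16.38·e^(−0.0551·2/12) + 9.10·e^(−0.0551·3/12) = 25.2058
Fair forward F* = (S − I)·e^(rT) = (591.10 − 25.2058)·e^0.041325 = 565.8942 × 1.042191 = 589.7698
Market kr 601.18 > fair 589.7698: forward overpriced → cash-and-carry (borrow at r, buy the stock and collect the dividends, short the forward).
Profit at T = |F_mkt − F*| = |601.18 − 589.7698| = kr 11.41 per share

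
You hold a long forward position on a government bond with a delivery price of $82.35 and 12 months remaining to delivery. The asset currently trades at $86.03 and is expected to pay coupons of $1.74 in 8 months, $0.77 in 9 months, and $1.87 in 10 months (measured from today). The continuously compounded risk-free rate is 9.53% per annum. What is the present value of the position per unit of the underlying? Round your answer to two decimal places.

$7.09

PV(remaining coupons) I = 1.74·e^(−0.0953·8/12) + 0.77·e^(−0.0953·9/12) + 1.87·e^(−0.0953·10/12) = 4.0770
Current forward F = (S − I)·e^(rT) = (86.03 − 4.0770)·e^(0.0953·12/12) = 81.9530 × 1.099989 = 90.1474
Value (long) = (F − K)·e^(−rT) = (90.1474 − 82.35) × 0.909100 = 7.0886
Value = $7.09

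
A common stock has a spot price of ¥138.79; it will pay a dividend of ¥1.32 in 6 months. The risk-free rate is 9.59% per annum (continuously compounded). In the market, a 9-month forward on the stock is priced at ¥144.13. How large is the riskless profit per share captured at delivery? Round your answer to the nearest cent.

PV(dividends) I = 1.32·e^(−0.0959·6/12) = 1.2582
Fair forward F* = (S − I)·e^(rT) = (138.79 − 1.2582)·e^0.071925 = 137.5318 × 1.074575 = 147.7882
Market ¥144.13 < fair 147.7882: forward underpriced → reverse cash-and-carry (short the stock, invest proceeds at r, pay the dividends, go long the forward).
Profit at T = |F_mkt − F*| = |144.13 − 147.7882| = ¥3.66 per share

¥3.66 per share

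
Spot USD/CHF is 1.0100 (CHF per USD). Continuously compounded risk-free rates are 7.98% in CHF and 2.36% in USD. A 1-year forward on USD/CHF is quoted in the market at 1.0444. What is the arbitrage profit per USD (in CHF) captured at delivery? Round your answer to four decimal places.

Fair forward: F* = S·e^(carry·T), with carry = (r_CHF − r_USD) = 0.0798 − 0.0236 = 0.0562
F* = 1.0100 · e^(0.0562 × 1) = 1.0100 · e^0.056200 = 1.0100 × 1.057809 = 1.0684
Market 1.0444 < fair 1.0684: forward underpriced → reverse cash-and-carry (short spot, go long the forward).
At maturity, profit = |F_mkt − F*| = |1.0444 − 1.0684| = 0.0240 per USD (in CHF)

0.0240 per USD (in CHF)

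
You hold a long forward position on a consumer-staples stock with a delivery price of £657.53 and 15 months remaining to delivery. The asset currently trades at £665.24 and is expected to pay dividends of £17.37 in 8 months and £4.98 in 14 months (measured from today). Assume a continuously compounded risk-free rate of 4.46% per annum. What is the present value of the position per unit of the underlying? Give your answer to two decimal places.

£21.78

PV(remaining dividends) I = 17.37·e^(−0.0446·8/12) + 4.98·e^(−0.0446·14/12) = 21.5886
Current forward F = (S − I)·e^(rT) = (665.24 − 21.5886)·e^(0.0446·15/12) = 643.6514 × 1.057333 = 680.5539
Value (long) = (F − K)·e^(−rT) = (680.5539 − 657.53) × 0.945776 = 21.7755
Value = £21.78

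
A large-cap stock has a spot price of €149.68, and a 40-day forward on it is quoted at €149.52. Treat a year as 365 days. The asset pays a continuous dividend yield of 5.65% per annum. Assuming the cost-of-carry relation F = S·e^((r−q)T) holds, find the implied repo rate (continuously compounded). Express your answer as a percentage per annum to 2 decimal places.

4.67%

From F = S·e^((r−q)T): (r − q) = ln(F/S)/T
ln(149.52/149.68) = ln(0.998931) = -0.001070
(r − q) = -0.001070 / (40/365) = -0.009764
r = ln(F/S)/T + q = -0.009764 + 0.0565 = 0.046736
r = 4.67%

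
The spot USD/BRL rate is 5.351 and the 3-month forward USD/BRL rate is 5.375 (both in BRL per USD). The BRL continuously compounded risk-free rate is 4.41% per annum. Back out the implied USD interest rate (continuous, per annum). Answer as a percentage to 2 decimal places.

2.62%

F = S·e^((r_BRL − r_USD)T) ⇒ r_USD = r_BRL − ln(F/S)/T
ln(5.375/5.351) = 0.004475; /(3/12) = 0.017900
r_USD = 0.0441 − 0.017900 = 0.026200
r_USD = 2.62%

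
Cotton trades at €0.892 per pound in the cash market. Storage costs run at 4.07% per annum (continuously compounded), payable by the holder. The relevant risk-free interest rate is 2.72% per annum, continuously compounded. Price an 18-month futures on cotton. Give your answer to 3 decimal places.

Net carry = r + u − y = 0.0272 + 0.0407 − 0.0000 = 0.0679
F = S·e^((r+u−y)T) = 0.892 · e^(0.0679 × 18/12) = 0.892 · e^0.101850
= 0.892 × 1.107217 = €0.988 per pound

€0.988 per pound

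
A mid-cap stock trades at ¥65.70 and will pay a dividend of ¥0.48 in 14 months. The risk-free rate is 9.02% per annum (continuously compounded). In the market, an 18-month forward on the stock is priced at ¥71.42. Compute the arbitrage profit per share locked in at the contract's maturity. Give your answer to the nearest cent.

¥3.30 per share

PV(dividends) I = 0.48·e^(−0.0902·14/12) = 0.4321
Fair forward F* = (S − I)·e^(rT) = (65.70 − 0.4321)·e^0.135300 = 65.2679 × 1.144880 = 74.7239
Market ¥71.42 < fair 74.7239: forward underpriced → reverse cash-and-carry (short the stock, invest proceeds at r, pay the dividends, go long the forward).
Profit at T = |F_mkt − F*| = |71.42 − 74.7239| = ¥3.30 per share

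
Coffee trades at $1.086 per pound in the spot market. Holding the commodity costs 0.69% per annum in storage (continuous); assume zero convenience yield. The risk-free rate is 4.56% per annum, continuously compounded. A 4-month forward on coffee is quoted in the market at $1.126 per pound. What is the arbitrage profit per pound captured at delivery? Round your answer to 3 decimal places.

Fair forward: F* = S·e^(carry·T), with carry = (r + u) = 0.0456 + 0.0069 = 0.0525
F* = 1.086 · e^(0.0525 × 4/12) = 1.086 · e^0.017500 = 1.086 × 1.017654 = $1.1052
Market $1.126 > fair $1.1052: forward overpriced → cash-and-carry (buy spot, short the forward).
At maturity, profit = |F_mkt − F*| = |1.126 − 1.1052| = $0.021 per pound

$0.021 per pound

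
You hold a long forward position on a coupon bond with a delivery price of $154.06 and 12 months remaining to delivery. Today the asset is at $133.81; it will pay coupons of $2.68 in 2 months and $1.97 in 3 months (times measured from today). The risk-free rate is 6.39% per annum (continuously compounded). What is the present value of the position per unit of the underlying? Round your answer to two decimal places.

-$15.30

PV(remaining coupons) I = 2.68·e^(−0.0639·2/12) + 1.97·e^(−0.0639·3/12) = 4.5904
Current forward F = (S − I)·e^(rT) = (133.81 − 4.5904)·e^(0.0639·12/12) = 129.2196 × 1.065986 = 137.7463
Value (long) = (F − K)·e^(−rT) = (137.7463 − 154.06) × 0.938099 = -15.3039
Value = -$15.30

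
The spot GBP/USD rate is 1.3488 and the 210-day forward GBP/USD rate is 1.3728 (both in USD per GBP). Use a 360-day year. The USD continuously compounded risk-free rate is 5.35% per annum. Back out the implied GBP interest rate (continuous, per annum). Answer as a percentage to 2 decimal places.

F = S·e^((r_USD − r_GBP)T) ⇒ r_GBP = r_USD − ln(F/S)/T
ln(1.3728/1.3488) = 0.017637; /(210/360) = 0.030235
r_GBP = 0.0535 − 0.030235 = 0.023265
r_GBP = 2.33%

2.33%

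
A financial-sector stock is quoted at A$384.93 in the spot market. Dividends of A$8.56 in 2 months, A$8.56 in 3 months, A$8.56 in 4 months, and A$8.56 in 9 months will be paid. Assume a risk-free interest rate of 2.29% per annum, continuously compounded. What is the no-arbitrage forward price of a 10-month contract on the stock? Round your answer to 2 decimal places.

A$357.74

PV(dividends) I = 8.56·e^(−0.0229·2/12) + 8.56·e^(−0.0229·3/12) + 8.56·e^(−0.0229·4/12) + 8.56·e^(−0.0229·9/12)
I = 8.5274 + 8.5111 + 8.4949 + 8.4142 = 33.9476
F = (S − I)·e^(rT) = (384.93 − 33.9476) · e^(0.0229·10/12)
= 350.9824 · e^0.019083 = 350.9824 × 1.019266 = A$357.74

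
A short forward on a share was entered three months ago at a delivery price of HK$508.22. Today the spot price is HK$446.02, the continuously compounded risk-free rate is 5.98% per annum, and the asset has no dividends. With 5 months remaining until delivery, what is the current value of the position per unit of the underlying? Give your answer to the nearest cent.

Current fair forward for the remaining 5 months: F = S·e^(r·T), r = 0.0598
F = 446.02 · e^(0.0598 × 5/12) = 446.02 × 1.025230 = 457.2731
Value of long forward = (F − K)·e^(−rT) = (457.2731 − 508.22) · e^(−0.0598·5/12)
= -50.9469 × 0.975391 = -49.69
Short position value = −(long value) = HK$49.69

HK$49.69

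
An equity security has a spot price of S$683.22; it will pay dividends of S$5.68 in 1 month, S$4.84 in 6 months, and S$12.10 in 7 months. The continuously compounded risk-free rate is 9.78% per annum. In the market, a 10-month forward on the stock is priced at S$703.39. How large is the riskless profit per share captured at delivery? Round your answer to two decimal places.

S$14.33 per share

PV(dividends) I = 5.68·e^(−0.0978·1/12) + 4.84·e^(−0.0978·6/12) + 12.10·e^(−0.0978·7/12) = 21.6719
Fair forward F* = (S − I)·e^(rT) = (683.22 − 21.6719)·e^0.081500 = 661.5481 × 1.084913 = 717.7221
Market S$703.39 < fair 717.7221: forward underpriced → reverse cash-and-carry (short the stock, invest proceeds at r, pay the dividends, go long the forward).
Profit at T = |F_mkt − F*| = |703.39 − 717.7221| = S$14.33 per share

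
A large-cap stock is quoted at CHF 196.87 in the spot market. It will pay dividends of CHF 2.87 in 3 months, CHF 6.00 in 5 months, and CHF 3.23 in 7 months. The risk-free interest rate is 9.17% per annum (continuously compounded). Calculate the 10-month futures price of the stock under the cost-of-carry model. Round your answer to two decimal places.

PV(dividends) I = 2.87·e^(−0.0917·3/12) + 6.00·e^(−0.0917·5/12) + 3.23·e^(−0.0917·7/12)
I = 2.8050 + 5.7751 + 3.0618 = 11.6419
F = (S − I)·e^(rT) = (196.87 − 11.6419) · e^(0.0917·10/12)
= 185.2281 · e^0.076417 = 185.2281 × 1.079413 = CHF 199.94

CHF 199.94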